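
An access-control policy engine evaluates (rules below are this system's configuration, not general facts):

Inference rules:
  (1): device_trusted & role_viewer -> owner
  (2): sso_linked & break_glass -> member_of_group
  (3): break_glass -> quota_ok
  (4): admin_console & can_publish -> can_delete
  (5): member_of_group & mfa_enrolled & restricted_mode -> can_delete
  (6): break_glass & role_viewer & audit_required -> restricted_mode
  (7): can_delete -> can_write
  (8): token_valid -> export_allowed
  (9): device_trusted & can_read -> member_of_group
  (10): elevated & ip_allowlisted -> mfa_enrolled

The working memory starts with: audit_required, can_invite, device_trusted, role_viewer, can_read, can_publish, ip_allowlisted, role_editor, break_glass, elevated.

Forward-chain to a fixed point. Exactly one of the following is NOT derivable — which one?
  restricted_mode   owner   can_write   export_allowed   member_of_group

Round 1 fires (1), (3), (6), (9), (10), giving owner, quota_ok, restricted_mode, member_of_group, mfa_enrolled.
Round 2 fires (5), giving can_delete.
Round 3 fires (7), giving can_write.
Derived: owner (round 1), can_write (round 3), restricted_mode (round 1), member_of_group (round 1). export_allowed never appears in any round.

export_allowed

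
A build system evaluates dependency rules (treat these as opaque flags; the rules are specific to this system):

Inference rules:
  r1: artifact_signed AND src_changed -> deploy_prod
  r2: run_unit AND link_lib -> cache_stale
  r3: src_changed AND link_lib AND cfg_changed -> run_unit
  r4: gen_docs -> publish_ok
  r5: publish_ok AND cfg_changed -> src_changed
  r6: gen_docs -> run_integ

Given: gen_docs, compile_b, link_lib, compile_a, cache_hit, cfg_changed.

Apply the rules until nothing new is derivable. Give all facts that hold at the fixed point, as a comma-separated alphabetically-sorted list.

Round 1: r4 [gen_docs -> publish_ok]; r6 [gen_docs -> run_integ]. Adds publish_ok, run_integ.
Round 2: r5 [publish_ok AND cfg_changed -> src_changed]. Adds src_changed.
Round 3: r3 [src_changed AND link_lib AND cfg_changed -> run_unit]. Adds run_unit.
Round 4: r2 [run_unit AND link_lib -> cache_stale]. Adds cache_stale.

cache_hit, cache_stale, cfg_changed, compile_a, compile_b, gen_docs, link_lib, publish_ok, run_integ, run_unit, src_changed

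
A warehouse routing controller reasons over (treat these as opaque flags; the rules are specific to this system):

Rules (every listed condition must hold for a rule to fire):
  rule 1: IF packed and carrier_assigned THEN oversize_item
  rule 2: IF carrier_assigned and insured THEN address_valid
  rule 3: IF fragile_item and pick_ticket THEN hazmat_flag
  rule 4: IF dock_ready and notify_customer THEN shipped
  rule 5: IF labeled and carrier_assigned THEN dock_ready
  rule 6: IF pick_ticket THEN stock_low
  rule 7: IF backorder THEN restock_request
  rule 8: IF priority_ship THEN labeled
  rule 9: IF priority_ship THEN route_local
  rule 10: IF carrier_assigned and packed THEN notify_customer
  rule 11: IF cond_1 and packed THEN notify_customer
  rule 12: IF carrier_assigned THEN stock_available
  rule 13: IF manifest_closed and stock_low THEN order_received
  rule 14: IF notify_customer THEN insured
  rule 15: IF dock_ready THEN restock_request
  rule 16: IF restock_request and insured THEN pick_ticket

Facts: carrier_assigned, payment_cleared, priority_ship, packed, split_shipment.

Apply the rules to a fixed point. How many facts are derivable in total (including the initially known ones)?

Round 1: rule 1 [IF packed and carrier_assigned THEN oversize_item]; rule 8 [IF priority_ship THEN labeled]; rule 9 [IF priority_ship THEN route_local]; rule 10 [IF carrier_assigned and packed THEN notify_customer]; rule 12 [IF carrier_assigned THEN stock_available]. New: oversize_item, labeled, route_local, notify_customer, stock_available.
Round 2: rule 5 [IF labeled and carrier_assigned THEN dock_ready]; rule 14 [IF notify_customer THEN insured]. New: dock_ready, insured.
Round 3: rule 2 [IF carrier_assigned and insured THEN address_valid]; rule 4 [IF dock_ready and notify_customer THEN shipped]; rule 15 [IF dock_ready THEN restock_request]. New: address_valid, shipped, restock_request.
Round 4: rule 16 [IF restock_request and insured THEN pick_ticket]. New: pick_ticket.
Round 5: rule 6 [IF pick_ticket THEN stock_low]. New: stock_low.
Closure: {address_valid, carrier_assigned, dock_ready, insured, labeled, notify_customer, oversize_item, packed, payment_cleared, pick_ticket, priority_ship, restock_request, route_local, shipped, split_shipment, stock_available, stock_low} — 17 facts.

17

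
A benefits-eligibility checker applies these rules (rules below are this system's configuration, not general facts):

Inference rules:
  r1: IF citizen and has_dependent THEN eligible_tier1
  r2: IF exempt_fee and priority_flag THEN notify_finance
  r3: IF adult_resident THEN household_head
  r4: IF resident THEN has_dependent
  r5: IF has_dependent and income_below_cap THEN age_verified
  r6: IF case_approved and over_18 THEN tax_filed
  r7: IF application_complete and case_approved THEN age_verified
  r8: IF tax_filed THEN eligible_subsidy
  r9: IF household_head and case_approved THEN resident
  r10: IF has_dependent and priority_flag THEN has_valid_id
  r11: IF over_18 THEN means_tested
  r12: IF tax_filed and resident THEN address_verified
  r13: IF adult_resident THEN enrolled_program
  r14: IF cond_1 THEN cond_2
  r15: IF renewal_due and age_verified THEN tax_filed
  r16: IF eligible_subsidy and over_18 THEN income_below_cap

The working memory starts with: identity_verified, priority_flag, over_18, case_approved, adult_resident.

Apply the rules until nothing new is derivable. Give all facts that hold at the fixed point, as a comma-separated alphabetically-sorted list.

address_verified, adult_resident, age_verified, case_approved, eligible_subsidy, enrolled_program, has_dependent, has_valid_id, household_head, identity_verified, income_below_cap, means_tested, over_18, priority_flag, resident, tax_filed

Round 1 — r3, r6, r11, r13, derive household_head, tax_filed, means_tested, enrolled_program.
Round 2 — r8, r9, derive eligible_subsidy, resident.
Round 3 — r4, r12, r16, derive has_dependent, address_verified, income_below_cap.
Round 4 — r5, r10, derive age_verified, has_valid_id.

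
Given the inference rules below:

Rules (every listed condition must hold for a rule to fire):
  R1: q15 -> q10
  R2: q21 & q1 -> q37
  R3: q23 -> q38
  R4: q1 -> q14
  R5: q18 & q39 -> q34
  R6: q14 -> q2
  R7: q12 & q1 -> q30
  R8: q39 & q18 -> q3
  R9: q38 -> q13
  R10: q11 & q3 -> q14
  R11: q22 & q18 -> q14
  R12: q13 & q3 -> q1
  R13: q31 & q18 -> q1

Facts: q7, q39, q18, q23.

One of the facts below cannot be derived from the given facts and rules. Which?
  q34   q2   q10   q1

Round 1 fires R3, R5, R8, giving q38, q34, q3.
Round 2 fires R9, giving q13.
Round 3 fires R12, giving q1.
Round 4 fires R4, giving q14.
Round 5 fires R6, giving q2.
Derived: q1 (round 3), q34 (round 1), q2 (round 5). q10 never appears in any round.

q10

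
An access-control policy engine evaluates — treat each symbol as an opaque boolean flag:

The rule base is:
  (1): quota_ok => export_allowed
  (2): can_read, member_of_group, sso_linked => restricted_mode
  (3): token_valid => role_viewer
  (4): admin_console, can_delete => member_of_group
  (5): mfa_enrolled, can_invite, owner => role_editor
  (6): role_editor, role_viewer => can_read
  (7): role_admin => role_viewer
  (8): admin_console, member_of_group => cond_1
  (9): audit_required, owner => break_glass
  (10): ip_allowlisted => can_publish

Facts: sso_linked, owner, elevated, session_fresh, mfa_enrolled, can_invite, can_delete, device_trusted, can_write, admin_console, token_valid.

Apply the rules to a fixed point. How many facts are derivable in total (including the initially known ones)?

[1] (3) [token_valid => role_viewer]; (4) [admin_console, can_delete => member_of_group]; (5) [mfa_enrolled, can_invite, owner => role_editor]. ⇒ new: role_viewer, member_of_group, role_editor.
[2] (6) [role_editor, role_viewer => can_read]; (8) [admin_console, member_of_group => cond_1]. ⇒ new: can_read, cond_1.
[3] (2) [can_read, member_of_group, sso_linked => restricted_mode]. ⇒ new: restricted_mode.
Closure: {admin_console, can_delete, can_invite, can_read, can_write, cond_1, device_trusted, elevated, member_of_group, mfa_enrolled, owner, restricted_mode, role_editor, role_viewer, session_fresh, sso_linked, token_valid} — 17 facts.

17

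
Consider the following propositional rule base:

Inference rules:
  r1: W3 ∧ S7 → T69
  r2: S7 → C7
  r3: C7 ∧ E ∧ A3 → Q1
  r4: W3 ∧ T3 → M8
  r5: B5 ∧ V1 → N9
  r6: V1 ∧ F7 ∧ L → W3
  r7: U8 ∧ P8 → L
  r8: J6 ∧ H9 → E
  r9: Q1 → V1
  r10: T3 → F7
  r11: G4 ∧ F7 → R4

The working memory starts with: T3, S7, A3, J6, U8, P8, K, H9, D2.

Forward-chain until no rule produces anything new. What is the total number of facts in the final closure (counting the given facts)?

[1] r2 [S7 → C7]; r7 [U8 ∧ P8 → L]; r8 [J6 ∧ H9 → E]; r10 [T3 → F7]. ⇒ new: C7, L, E, F7.
[2] r3 [C7 ∧ E ∧ A3 → Q1]. ⇒ new: Q1.
[3] r9 [Q1 → V1]. ⇒ new: V1.
[4] r6 [V1 ∧ F7 ∧ L → W3]. ⇒ new: W3.
[5] r1 [W3 ∧ S7 → T69]; r4 [W3 ∧ T3 → M8]. ⇒ new: T69, M8.
Closure: {A3, C7, D2, E, F7, H9, J6, K, L, M8, P8, Q1, S7, T3, T69, U8, V1, W3} — 18 facts.

18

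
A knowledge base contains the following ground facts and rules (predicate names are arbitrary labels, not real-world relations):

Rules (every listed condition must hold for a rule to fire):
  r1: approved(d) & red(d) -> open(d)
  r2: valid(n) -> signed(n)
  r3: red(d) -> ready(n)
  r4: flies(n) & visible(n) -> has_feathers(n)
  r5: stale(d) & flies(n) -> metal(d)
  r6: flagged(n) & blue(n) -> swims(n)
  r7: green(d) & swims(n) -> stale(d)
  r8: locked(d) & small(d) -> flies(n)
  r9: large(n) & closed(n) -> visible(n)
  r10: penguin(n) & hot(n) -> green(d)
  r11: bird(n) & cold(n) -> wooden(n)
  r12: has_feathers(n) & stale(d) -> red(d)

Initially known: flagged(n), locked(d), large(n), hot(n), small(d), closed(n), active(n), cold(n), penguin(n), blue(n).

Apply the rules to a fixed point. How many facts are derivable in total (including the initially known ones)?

19

Round 1 fires r6, r8, r9, r10, giving swims(n), flies(n), visible(n), green(d).
Round 2 fires r4, r7, giving has_feathers(n), stale(d).
Round 3 fires r5, r12, giving metal(d), red(d).
Round 4 fires r3, giving ready(n).
Closure: {active(n), blue(n), closed(n), cold(n), flagged(n), flies(n), green(d), has_feathers(n), hot(n), large(n), locked(d), metal(d), penguin(n), ready(n), red(d), small(d), stale(d), swims(n), visible(n)} — 19 facts.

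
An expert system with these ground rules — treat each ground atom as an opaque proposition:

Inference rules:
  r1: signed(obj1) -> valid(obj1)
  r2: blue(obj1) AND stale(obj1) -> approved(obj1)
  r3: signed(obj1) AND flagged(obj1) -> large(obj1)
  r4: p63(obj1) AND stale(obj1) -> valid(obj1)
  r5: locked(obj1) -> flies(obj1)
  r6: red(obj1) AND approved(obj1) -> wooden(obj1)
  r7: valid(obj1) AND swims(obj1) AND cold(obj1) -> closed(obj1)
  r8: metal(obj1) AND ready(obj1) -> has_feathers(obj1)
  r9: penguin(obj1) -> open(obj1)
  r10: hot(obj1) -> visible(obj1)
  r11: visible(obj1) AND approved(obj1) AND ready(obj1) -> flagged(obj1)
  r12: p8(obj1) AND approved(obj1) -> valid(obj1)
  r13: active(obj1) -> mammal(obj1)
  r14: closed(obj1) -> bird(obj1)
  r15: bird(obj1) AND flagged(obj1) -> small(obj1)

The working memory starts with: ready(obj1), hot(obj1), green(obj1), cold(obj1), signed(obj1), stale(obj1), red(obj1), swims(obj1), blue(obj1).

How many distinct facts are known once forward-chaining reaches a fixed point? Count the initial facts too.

18

[1] r1 [signed(obj1) -> valid(obj1)]; r2 [blue(obj1) AND stale(obj1) -> approved(obj1)]; r10 [hot(obj1) -> visible(obj1)]. ⇒ new: valid(obj1), approved(obj1), visible(obj1).
[2] r6 [red(obj1) AND approved(obj1) -> wooden(obj1)]; r7 [valid(obj1) AND swims(obj1) AND cold(obj1) -> closed(obj1)]; r11 [visible(obj1) AND approved(obj1) AND ready(obj1) -> flagged(obj1)]. ⇒ new: wooden(obj1), closed(obj1), flagged(obj1).
[3] r3 [signed(obj1) AND flagged(obj1) -> large(obj1)]; r14 [closed(obj1) -> bird(obj1)]. ⇒ new: large(obj1), bird(obj1).
[4] r15 [bird(obj1) AND flagged(obj1) -> small(obj1)]. ⇒ new: small(obj1).
Closure: {approved(obj1), bird(obj1), blue(obj1), closed(obj1), cold(obj1), flagged(obj1), green(obj1), hot(obj1), large(obj1), ready(obj1), red(obj1), signed(obj1), small(obj1), stale(obj1), swims(obj1), valid(obj1), visible(obj1), wooden(obj1)} — 18 facts.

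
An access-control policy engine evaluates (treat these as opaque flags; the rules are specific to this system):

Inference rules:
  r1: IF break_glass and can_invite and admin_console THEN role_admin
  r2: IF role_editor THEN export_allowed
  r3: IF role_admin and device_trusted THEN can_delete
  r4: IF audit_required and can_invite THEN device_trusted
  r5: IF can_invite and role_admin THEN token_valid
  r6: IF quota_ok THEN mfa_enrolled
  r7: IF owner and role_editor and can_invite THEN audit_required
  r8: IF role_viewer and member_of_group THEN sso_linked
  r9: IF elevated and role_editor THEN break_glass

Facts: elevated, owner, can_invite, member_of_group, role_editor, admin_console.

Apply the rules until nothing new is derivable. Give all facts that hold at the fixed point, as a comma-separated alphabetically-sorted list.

[1] r2 [IF role_editor THEN export_allowed]; r7 [IF owner and role_editor and can_invite THEN audit_required]; r9 [IF elevated and role_editor THEN break_glass]. ⇒ new: export_allowed, audit_required, break_glass.
[2] r1 [IF break_glass and can_invite and admin_console THEN role_admin]; r4 [IF audit_required and can_invite THEN device_trusted]. ⇒ new: role_admin, device_trusted.
[3] r3 [IF role_admin and device_trusted THEN can_delete]; r5 [IF can_invite and role_admin THEN token_valid]. ⇒ new: can_delete, token_valid.

admin_console, audit_required, break_glass, can_delete, can_invite, device_trusted, elevated, export_allowed, member_of_group, owner, role_admin, role_editor, token_valid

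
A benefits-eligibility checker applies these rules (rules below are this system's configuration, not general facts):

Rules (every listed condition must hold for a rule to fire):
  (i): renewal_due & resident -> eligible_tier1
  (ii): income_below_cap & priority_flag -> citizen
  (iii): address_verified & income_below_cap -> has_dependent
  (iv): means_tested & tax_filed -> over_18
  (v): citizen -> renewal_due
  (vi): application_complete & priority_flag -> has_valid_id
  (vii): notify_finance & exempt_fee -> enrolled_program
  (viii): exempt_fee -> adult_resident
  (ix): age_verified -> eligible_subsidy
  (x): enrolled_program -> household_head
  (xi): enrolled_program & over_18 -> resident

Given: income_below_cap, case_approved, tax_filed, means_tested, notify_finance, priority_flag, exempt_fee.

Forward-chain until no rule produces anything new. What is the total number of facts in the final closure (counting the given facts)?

15

Round 1: (ii) [income_below_cap & priority_flag -> citizen]; (iv) [means_tested & tax_filed -> over_18]; (vii) [notify_finance & exempt_fee -> enrolled_program]; (viii) [exempt_fee -> adult_resident]. New: citizen, over_18, enrolled_program, adult_resident.
Round 2: (v) [citizen -> renewal_due]; (x) [enrolled_program -> household_head]; (xi) [enrolled_program & over_18 -> resident]. New: renewal_due, household_head, resident.
Round 3: (i) [renewal_due & resident -> eligible_tier1]. New: eligible_tier1.
Closure: {adult_resident, case_approved, citizen, eligible_tier1, enrolled_program, exempt_fee, household_head, income_below_cap, means_tested, notify_finance, over_18, priority_flag, renewal_due, resident, tax_filed} — 15 facts.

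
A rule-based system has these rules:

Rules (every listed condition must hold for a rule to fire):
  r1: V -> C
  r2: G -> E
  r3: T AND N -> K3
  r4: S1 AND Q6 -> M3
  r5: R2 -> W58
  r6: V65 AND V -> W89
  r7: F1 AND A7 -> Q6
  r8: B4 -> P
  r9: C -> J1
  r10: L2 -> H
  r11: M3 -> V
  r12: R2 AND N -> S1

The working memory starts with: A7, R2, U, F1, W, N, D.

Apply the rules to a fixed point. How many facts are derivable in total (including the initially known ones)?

14

Round 1 fires r5, r7, r12, giving W58, Q6, S1.
Round 2 fires r4, giving M3.
Round 3 fires r11, giving V.
Round 4 fires r1, giving C.
Round 5 fires r9, giving J1.
Closure: {A7, C, D, F1, J1, M3, N, Q6, R2, S1, U, V, W, W58} — 14 facts.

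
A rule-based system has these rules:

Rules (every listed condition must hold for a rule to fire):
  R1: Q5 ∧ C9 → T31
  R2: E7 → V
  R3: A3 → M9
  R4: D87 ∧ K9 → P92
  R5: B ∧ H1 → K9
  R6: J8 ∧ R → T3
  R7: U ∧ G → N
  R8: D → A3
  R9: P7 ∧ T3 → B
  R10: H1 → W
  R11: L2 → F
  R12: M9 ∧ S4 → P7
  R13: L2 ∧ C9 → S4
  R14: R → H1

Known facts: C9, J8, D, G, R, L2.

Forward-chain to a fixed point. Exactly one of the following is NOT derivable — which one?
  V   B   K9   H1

V

Round 1 — R6, R8, R11, R13, R14, derive T3, A3, F, S4, H1.
Round 2 — R3, R10, derive M9, W.
Round 3 — R12, derive P7.
Round 4 — R9, derive B.
Round 5 — R5, derive K9.
Derived: B (round 4), H1 (round 1), K9 (round 5). V never appears in any round.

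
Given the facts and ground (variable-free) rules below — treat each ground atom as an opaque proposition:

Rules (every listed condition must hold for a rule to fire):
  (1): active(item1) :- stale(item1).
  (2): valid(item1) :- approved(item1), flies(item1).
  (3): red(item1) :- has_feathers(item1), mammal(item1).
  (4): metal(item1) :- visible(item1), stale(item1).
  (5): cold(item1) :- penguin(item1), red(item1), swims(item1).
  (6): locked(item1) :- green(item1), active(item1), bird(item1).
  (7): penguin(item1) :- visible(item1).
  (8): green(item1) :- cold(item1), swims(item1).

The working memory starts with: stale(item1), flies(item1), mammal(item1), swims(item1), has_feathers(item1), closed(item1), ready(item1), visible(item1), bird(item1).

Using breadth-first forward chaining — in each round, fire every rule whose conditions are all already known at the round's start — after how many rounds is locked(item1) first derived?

4

[1] (1) [active(item1) :- stale(item1).]; (3) [red(item1) :- has_feathers(item1), mammal(item1).]; (4) [metal(item1) :- visible(item1), stale(item1).]; (7) [penguin(item1) :- visible(item1).]. ⇒ new: active(item1), red(item1), metal(item1), penguin(item1).
[2] (5) [cold(item1) :- penguin(item1), red(item1), swims(item1).]. ⇒ new: cold(item1).
[3] (8) [green(item1) :- cold(item1), swims(item1).]. ⇒ new: green(item1).
[4] (6) [locked(item1) :- green(item1), active(item1), bird(item1).]. ⇒ new: locked(item1).
locked(item1) first appears in round 4.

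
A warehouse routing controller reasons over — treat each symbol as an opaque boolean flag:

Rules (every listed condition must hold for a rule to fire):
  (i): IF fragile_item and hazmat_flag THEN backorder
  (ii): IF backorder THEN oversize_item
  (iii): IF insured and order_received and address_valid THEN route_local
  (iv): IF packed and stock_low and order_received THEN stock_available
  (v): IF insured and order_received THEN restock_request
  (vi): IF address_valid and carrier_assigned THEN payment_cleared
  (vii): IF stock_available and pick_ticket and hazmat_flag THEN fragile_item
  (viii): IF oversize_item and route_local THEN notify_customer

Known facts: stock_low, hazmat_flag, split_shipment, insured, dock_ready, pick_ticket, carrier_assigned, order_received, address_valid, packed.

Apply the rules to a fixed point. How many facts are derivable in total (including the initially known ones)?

Round 1 — (iii), (iv), (v), (vi), derive route_local, stock_available, restock_request, payment_cleared.
Round 2 — (vii), derive fragile_item.
Round 3 — (i), derive backorder.
Round 4 — (ii), derive oversize_item.
Round 5 — (viii), derive notify_customer.
Closure: {address_valid, backorder, carrier_assigned, dock_ready, fragile_item, hazmat_flag, insured, notify_customer, order_received, oversize_item, packed, payment_cleared, pick_ticket, restock_request, route_local, split_shipment, stock_available, stock_low} — 18 facts.

18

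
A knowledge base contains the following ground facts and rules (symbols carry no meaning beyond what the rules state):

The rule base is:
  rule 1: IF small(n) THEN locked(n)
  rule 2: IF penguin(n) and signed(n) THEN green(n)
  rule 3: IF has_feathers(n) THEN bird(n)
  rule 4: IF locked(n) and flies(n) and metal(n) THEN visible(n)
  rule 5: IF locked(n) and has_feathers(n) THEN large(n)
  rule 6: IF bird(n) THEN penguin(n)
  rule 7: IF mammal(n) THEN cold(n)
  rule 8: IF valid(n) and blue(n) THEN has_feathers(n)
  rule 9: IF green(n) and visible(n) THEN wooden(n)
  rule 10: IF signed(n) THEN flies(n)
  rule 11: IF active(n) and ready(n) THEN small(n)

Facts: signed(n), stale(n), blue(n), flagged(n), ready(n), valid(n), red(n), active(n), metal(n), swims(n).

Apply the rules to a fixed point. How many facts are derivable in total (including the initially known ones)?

20

Round 1 — rule 8, rule 10, rule 11, derive has_feathers(n), flies(n), small(n).
Round 2 — rule 1, rule 3, derive locked(n), bird(n).
Round 3 — rule 4, rule 5, rule 6, derive visible(n), large(n), penguin(n).
Round 4 — rule 2, derive green(n).
Round 5 — rule 9, derive wooden(n).
Closure: {active(n), bird(n), blue(n), flagged(n), flies(n), green(n), has_feathers(n), large(n), locked(n), metal(n), penguin(n), ready(n), red(n), signed(n), small(n), stale(n), swims(n), valid(n), visible(n), wooden(n)} — 20 facts.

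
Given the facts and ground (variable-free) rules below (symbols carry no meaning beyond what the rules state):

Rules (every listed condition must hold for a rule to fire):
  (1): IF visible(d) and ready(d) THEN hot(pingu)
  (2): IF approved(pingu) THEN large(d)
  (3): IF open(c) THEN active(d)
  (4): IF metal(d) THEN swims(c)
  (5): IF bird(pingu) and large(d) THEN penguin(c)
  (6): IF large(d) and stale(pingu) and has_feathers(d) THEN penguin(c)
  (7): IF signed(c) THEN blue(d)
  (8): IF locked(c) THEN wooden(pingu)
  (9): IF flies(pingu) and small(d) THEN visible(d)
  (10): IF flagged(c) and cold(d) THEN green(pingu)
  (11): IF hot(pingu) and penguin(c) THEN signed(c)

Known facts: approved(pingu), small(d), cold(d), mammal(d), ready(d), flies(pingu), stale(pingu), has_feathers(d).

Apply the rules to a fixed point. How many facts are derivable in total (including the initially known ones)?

14

[1] (2) [IF approved(pingu) THEN large(d)]; (9) [IF flies(pingu) and small(d) THEN visible(d)]. ⇒ new: large(d), visible(d).
[2] (1) [IF visible(d) and ready(d) THEN hot(pingu)]; (6) [IF large(d) and stale(pingu) and has_feathers(d) THEN penguin(c)]. ⇒ new: hot(pingu), penguin(c).
[3] (11) [IF hot(pingu) and penguin(c) THEN signed(c)]. ⇒ new: signed(c).
[4] (7) [IF signed(c) THEN blue(d)]. ⇒ new: blue(d).
Closure: {approved(pingu), blue(d), cold(d), flies(pingu), has_feathers(d), hot(pingu), large(d), mammal(d), penguin(c), ready(d), signed(c), small(d), stale(pingu), visible(d)} — 14 facts.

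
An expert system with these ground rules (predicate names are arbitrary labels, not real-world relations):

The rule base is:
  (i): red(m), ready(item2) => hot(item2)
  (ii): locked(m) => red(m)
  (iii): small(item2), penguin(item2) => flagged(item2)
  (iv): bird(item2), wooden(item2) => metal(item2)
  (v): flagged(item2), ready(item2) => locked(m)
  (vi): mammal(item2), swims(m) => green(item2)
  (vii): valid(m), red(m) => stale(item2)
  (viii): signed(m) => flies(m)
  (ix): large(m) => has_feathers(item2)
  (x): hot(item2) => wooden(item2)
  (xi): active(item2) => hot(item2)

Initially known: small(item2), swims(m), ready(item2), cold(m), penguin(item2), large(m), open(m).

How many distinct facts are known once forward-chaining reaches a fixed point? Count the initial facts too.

Round 1 — (iii), (ix), derive flagged(item2), has_feathers(item2).
Round 2 — (v), derive locked(m).
Round 3 — (ii), derive red(m).
Round 4 — (i), derive hot(item2).
Round 5 — (x), derive wooden(item2).
Closure: {cold(m), flagged(item2), has_feathers(item2), hot(item2), large(m), locked(m), open(m), penguin(item2), ready(item2), red(m), small(item2), swims(m), wooden(item2)} — 13 facts.

13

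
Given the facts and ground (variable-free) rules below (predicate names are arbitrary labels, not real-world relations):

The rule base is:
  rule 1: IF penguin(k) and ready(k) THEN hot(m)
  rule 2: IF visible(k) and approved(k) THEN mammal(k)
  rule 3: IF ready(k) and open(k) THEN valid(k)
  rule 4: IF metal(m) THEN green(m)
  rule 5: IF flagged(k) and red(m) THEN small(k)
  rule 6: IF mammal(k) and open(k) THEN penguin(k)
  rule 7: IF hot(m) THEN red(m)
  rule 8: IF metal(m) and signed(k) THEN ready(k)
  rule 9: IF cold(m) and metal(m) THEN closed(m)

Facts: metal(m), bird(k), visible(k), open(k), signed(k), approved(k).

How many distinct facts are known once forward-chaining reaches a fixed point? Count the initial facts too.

Round 1: rule 2 [IF visible(k) and approved(k) THEN mammal(k)]; rule 4 [IF metal(m) THEN green(m)]; rule 8 [IF metal(m) and signed(k) THEN ready(k)]. New: mammal(k), green(m), ready(k).
Round 2: rule 3 [IF ready(k) and open(k) THEN valid(k)]; rule 6 [IF mammal(k) and open(k) THEN penguin(k)]. New: valid(k), penguin(k).
Round 3: rule 1 [IF penguin(k) and ready(k) THEN hot(m)]. New: hot(m).
Round 4: rule 7 [IF hot(m) THEN red(m)]. New: red(m).
Closure: {approved(k), bird(k), green(m), hot(m), mammal(k), metal(m), open(k), penguin(k), ready(k), red(m), signed(k), valid(k), visible(k)} — 13 facts.

13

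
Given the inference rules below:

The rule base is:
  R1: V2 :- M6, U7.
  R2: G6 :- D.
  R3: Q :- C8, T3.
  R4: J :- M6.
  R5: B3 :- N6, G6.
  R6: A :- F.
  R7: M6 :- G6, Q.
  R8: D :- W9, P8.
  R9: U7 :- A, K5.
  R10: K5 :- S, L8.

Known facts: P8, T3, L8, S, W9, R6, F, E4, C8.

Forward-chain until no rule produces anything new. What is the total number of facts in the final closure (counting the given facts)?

Round 1: R3 [Q :- C8, T3.]; R6 [A :- F.]; R8 [D :- W9, P8.]; R10 [K5 :- S, L8.]. New: Q, A, D, K5.
Round 2: R2 [G6 :- D.]; R9 [U7 :- A, K5.]. New: G6, U7.
Round 3: R7 [M6 :- G6, Q.]. New: M6.
Round 4: R1 [V2 :- M6, U7.]; R4 [J :- M6.]. New: V2, J.
Closure: {A, C8, D, E4, F, G6, J, K5, L8, M6, P8, Q, R6, S, T3, U7, V2, W9} — 18 facts.

18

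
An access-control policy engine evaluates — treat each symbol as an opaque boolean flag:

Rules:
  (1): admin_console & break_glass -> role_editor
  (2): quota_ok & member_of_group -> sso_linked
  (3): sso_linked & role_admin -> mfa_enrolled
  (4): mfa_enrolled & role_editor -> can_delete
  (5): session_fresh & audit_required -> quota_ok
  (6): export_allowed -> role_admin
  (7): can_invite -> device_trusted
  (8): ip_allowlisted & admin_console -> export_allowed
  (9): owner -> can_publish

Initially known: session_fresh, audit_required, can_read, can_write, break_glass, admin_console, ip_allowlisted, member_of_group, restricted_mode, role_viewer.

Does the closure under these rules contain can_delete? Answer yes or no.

Round 1: (1) [admin_console & break_glass -> role_editor]; (5) [session_fresh & audit_required -> quota_ok]; (8) [ip_allowlisted & admin_console -> export_allowed]. New: role_editor, quota_ok, export_allowed.
Round 2: (2) [quota_ok & member_of_group -> sso_linked]; (6) [export_allowed -> role_admin]. New: sso_linked, role_admin.
Round 3: (3) [sso_linked & role_admin -> mfa_enrolled]. New: mfa_enrolled.
Round 4: (4) [mfa_enrolled & role_editor -> can_delete]. New: can_delete.
can_delete appears in round 4, so it is derivable.

yes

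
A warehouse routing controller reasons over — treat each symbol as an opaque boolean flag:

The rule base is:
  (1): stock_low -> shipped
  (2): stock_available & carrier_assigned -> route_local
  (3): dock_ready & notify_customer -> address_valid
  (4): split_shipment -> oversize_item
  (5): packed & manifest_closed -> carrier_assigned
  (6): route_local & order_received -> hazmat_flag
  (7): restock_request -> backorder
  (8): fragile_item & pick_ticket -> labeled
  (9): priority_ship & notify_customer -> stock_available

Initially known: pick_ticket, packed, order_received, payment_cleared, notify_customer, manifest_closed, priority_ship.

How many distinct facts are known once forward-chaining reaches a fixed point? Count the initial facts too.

11

Round 1: (5) [packed & manifest_closed -> carrier_assigned]; (9) [priority_ship & notify_customer -> stock_available]. Adds carrier_assigned, stock_available.
Round 2: (2) [stock_available & carrier_assigned -> route_local]. Adds route_local.
Round 3: (6) [route_local & order_received -> hazmat_flag]. Adds hazmat_flag.
Closure: {carrier_assigned, hazmat_flag, manifest_closed, notify_customer, order_received, packed, payment_cleared, pick_ticket, priority_ship, route_local, stock_available} — 11 facts.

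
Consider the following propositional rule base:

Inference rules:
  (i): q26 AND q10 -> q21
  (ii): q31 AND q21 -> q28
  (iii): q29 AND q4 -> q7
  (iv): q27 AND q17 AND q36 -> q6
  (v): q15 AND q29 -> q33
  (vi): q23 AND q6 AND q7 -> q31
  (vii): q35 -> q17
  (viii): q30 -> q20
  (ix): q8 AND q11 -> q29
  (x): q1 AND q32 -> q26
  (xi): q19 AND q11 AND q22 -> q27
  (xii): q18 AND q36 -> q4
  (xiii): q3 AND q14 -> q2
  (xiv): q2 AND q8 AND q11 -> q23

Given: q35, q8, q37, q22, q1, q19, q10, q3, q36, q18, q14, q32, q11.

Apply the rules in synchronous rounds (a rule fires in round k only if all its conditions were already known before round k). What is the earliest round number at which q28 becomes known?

4

Round 1: (vii) [q35 -> q17]; (ix) [q8 AND q11 -> q29]; (x) [q1 AND q32 -> q26]; (xi) [q19 AND q11 AND q22 -> q27]; (xii) [q18 AND q36 -> q4]; (xiii) [q3 AND q14 -> q2]. New: q17, q29, q26, q27, q4, q2.
Round 2: (i) [q26 AND q10 -> q21]; (iii) [q29 AND q4 -> q7]; (iv) [q27 AND q17 AND q36 -> q6]; (xiv) [q2 AND q8 AND q11 -> q23]. New: q21, q7, q6, q23.
Round 3: (vi) [q23 AND q6 AND q7 -> q31]. New: q31.
Round 4: (ii) [q31 AND q21 -> q28]. New: q28.
q28 first appears in round 4.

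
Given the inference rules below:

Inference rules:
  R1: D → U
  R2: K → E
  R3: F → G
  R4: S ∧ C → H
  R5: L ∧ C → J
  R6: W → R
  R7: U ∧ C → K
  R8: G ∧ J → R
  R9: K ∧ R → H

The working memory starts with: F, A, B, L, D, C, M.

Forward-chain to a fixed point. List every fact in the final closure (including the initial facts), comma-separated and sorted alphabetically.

Round 1 — R1, R3, R5, derive U, G, J.
Round 2 — R7, R8, derive K, R.
Round 3 — R2, R9, derive E, H.

A, B, C, D, E, F, G, H, J, K, L, M, R, U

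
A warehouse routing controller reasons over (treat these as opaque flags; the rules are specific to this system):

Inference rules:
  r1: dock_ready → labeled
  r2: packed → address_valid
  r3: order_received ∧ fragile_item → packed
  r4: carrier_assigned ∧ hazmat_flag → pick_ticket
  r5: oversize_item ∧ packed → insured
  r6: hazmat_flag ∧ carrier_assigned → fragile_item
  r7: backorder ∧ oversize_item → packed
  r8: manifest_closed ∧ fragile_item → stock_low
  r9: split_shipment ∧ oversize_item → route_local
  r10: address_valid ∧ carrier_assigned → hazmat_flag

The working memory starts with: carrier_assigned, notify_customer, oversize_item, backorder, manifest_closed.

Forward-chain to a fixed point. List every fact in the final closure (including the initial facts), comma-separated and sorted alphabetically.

address_valid, backorder, carrier_assigned, fragile_item, hazmat_flag, insured, manifest_closed, notify_customer, oversize_item, packed, pick_ticket, stock_low

[1] r7 [backorder ∧ oversize_item → packed]. ⇒ new: packed.
[2] r2 [packed → address_valid]; r5 [oversize_item ∧ packed → insured]. ⇒ new: address_valid, insured.
[3] r10 [address_valid ∧ carrier_assigned → hazmat_flag]. ⇒ new: hazmat_flag.
[4] r4 [carrier_assigned ∧ hazmat_flag → pick_ticket]; r6 [hazmat_flag ∧ carrier_assigned → fragile_item]. ⇒ new: pick_ticket, fragile_item.
[5] r8 [manifest_closed ∧ fragile_item → stock_low]. ⇒ new: stock_low.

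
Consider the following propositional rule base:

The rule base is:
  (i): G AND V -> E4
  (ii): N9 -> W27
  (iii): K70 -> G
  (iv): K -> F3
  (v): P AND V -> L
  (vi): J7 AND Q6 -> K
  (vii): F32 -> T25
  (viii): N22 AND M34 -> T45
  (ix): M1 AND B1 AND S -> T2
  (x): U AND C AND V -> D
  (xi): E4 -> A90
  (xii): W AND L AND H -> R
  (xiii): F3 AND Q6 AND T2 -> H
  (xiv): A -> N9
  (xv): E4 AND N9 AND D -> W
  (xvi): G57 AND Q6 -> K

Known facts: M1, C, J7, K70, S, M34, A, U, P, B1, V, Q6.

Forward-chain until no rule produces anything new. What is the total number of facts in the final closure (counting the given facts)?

Round 1 — (iii), (v), (vi), (ix), (x), (xiv), derive G, L, K, T2, D, N9.
Round 2 — (i), (ii), (iv), derive E4, W27, F3.
Round 3 — (xi), (xiii), (xv), derive A90, H, W.
Round 4 — (xii), derive R.
Closure: {A, A90, B1, C, D, E4, F3, G, H, J7, K, K70, L, M1, M34, N9, P, Q6, R, S, T2, U, V, W, W27} — 25 facts.

25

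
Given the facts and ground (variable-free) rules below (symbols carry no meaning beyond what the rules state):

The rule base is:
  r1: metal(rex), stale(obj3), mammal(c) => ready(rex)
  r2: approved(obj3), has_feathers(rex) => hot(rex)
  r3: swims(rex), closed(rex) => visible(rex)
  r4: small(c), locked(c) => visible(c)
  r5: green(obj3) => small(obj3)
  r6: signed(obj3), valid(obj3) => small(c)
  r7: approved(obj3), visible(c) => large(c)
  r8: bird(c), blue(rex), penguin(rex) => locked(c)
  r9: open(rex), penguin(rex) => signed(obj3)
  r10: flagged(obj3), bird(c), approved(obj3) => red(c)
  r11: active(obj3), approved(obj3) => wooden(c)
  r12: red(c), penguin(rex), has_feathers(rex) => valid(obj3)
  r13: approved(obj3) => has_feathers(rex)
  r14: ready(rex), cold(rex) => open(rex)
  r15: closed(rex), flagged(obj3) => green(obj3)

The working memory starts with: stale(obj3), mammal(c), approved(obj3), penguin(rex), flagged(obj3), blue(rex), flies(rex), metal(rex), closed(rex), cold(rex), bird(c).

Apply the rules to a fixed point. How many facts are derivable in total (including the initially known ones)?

24

[1] r1 [metal(rex), stale(obj3), mammal(c) => ready(rex)]; r8 [bird(c), blue(rex), penguin(rex) => locked(c)]; r10 [flagged(obj3), bird(c), approved(obj3) => red(c)]; r13 [approved(obj3) => has_feathers(rex)]; r15 [closed(rex), flagged(obj3) => green(obj3)]. ⇒ new: ready(rex), locked(c), red(c), has_feathers(rex), green(obj3).
[2] r2 [approved(obj3), has_feathers(rex) => hot(rex)]; r5 [green(obj3) => small(obj3)]; r12 [red(c), penguin(rex), has_feathers(rex) => valid(obj3)]; r14 [ready(rex), cold(rex) => open(rex)]. ⇒ new: hot(rex), small(obj3), valid(obj3), open(rex).
[3] r9 [open(rex), penguin(rex) => signed(obj3)]. ⇒ new: signed(obj3).
[4] r6 [signed(obj3), valid(obj3) => small(c)]. ⇒ new: small(c).
[5] r4 [small(c), locked(c) => visible(c)]. ⇒ new: visible(c).
[6] r7 [approved(obj3), visible(c) => large(c)]. ⇒ new: large(c).
Closure: {approved(obj3), bird(c), blue(rex), closed(rex), cold(rex), flagged(obj3), flies(rex), green(obj3), has_feathers(rex), hot(rex), large(c), locked(c), mammal(c), metal(rex), open(rex), penguin(rex), ready(rex), red(c), signed(obj3), small(c), small(obj3), stale(obj3), valid(obj3), visible(c)} — 24 facts.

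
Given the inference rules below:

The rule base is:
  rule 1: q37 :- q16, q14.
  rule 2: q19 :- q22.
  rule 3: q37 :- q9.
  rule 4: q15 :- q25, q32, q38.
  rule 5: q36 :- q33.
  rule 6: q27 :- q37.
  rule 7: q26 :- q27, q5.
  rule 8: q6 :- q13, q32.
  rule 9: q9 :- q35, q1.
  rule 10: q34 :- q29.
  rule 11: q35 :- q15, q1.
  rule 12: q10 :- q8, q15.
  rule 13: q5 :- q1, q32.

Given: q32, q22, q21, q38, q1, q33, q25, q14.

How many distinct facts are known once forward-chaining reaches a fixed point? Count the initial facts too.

17

Round 1 — rule 2, rule 4, rule 5, rule 13, derive q19, q15, q36, q5.
Round 2 — rule 11, derive q35.
Round 3 — rule 9, derive q9.
Round 4 — rule 3, derive q37.
Round 5 — rule 6, derive q27.
Round 6 — rule 7, derive q26.
Closure: {q1, q14, q15, q19, q21, q22, q25, q26, q27, q32, q33, q35, q36, q37, q38, q5, q9} — 17 facts.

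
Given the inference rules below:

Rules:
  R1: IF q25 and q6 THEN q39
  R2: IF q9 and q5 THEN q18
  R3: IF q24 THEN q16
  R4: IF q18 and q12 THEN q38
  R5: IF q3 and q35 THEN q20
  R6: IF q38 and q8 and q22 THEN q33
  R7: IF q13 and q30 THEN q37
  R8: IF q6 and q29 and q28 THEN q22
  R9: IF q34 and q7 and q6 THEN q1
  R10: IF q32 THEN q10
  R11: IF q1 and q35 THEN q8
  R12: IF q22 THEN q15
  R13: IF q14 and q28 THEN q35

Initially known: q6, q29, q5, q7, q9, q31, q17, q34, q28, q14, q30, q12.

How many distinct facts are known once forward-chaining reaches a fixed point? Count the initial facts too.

Round 1: R2 [IF q9 and q5 THEN q18]; R8 [IF q6 and q29 and q28 THEN q22]; R9 [IF q34 and q7 and q6 THEN q1]; R13 [IF q14 and q28 THEN q35]. Adds q18, q22, q1, q35.
Round 2: R4 [IF q18 and q12 THEN q38]; R11 [IF q1 and q35 THEN q8]; R12 [IF q22 THEN q15]. Adds q38, q8, q15.
Round 3: R6 [IF q38 and q8 and q22 THEN q33]. Adds q33.
Closure: {q1, q12, q14, q15, q17, q18, q22, q28, q29, q30, q31, q33, q34, q35, q38, q5, q6, q7, q8, q9} — 20 facts.

20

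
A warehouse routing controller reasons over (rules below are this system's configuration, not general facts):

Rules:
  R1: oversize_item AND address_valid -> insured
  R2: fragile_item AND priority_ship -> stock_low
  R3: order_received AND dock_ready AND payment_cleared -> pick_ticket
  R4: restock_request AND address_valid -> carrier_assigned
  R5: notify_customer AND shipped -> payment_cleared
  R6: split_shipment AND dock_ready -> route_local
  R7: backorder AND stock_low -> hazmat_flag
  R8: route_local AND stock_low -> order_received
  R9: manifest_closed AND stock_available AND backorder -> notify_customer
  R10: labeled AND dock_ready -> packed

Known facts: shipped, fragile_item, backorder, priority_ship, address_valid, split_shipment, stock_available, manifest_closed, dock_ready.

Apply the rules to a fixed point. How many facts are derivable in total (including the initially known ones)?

16

Round 1 fires R2, R6, R9, giving stock_low, route_local, notify_customer.
Round 2 fires R5, R7, R8, giving payment_cleared, hazmat_flag, order_received.
Round 3 fires R3, giving pick_ticket.
Closure: {address_valid, backorder, dock_ready, fragile_item, hazmat_flag, manifest_closed, notify_customer, order_received, payment_cleared, pick_ticket, priority_ship, route_local, shipped, split_shipment, stock_available, stock_low} — 16 facts.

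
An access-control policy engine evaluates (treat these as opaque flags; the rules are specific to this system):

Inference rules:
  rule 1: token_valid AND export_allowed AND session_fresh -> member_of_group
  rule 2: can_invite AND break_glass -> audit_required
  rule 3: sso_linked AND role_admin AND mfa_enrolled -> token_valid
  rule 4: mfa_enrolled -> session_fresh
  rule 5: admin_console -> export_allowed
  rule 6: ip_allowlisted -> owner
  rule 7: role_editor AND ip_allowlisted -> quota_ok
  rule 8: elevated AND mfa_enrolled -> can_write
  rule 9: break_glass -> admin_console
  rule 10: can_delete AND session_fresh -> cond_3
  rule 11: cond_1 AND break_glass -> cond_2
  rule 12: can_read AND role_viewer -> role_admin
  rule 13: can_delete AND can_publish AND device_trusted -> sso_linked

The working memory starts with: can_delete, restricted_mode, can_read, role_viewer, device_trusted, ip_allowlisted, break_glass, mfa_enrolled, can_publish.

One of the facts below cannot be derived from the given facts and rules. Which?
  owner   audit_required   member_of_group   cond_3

Round 1: rule 4 [mfa_enrolled -> session_fresh]; rule 6 [ip_allowlisted -> owner]; rule 9 [break_glass -> admin_console]; rule 12 [can_read AND role_viewer -> role_admin]; rule 13 [can_delete AND can_publish AND device_trusted -> sso_linked]. New: session_fresh, owner, admin_console, role_admin, sso_linked.
Round 2: rule 3 [sso_linked AND role_admin AND mfa_enrolled -> token_valid]; rule 5 [admin_console -> export_allowed]; rule 10 [can_delete AND session_fresh -> cond_3]. New: token_valid, export_allowed, cond_3.
Round 3: rule 1 [token_valid AND export_allowed AND session_fresh -> member_of_group]. New: member_of_group.
Derived: cond_3 (round 2), member_of_group (round 3), owner (round 1). audit_required never appears in any round.

audit_required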